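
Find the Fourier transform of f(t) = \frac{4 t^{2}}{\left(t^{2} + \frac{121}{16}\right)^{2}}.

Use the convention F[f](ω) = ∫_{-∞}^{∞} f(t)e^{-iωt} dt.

F(ω) = \frac{2 \pi \left(4 - 11 \left|{\omega}\right|\right) e^{- \frac{11 \left|{\omega}\right|}{4}}}{11}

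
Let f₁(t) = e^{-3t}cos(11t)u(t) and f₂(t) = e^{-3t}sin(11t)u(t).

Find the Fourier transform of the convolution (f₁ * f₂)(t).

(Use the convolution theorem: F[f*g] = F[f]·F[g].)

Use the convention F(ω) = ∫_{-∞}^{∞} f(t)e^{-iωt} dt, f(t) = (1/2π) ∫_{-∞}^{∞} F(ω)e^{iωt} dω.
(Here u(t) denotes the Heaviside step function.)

F[f₁*f₂](ω) = \frac{11 \left(i \omega + 3\right)}{\left(\left(i \omega + 3\right)^{2} + 121\right)^{2}}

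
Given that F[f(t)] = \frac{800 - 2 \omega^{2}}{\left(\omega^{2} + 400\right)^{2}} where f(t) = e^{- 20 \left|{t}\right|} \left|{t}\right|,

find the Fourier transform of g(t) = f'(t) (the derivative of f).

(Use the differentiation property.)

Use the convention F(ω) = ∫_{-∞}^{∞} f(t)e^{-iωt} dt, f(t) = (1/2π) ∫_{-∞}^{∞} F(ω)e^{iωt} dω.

F[g](ω) = - \frac{2 i \omega \left(\omega^{2} - 400\right)}{\left(\omega^{2} + 400\right)^{2}}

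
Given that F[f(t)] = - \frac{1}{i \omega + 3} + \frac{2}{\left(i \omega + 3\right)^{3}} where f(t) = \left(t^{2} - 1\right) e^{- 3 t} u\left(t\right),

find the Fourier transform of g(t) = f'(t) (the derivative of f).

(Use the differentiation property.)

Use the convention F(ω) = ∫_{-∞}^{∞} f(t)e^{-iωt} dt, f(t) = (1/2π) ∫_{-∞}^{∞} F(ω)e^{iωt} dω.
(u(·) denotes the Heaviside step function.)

F[g](ω) = \frac{i \omega \left(2 i \omega - \left(i \omega + 3\right)^{3} + 6\right)}{\left(i \omega + 3\right)^{4}}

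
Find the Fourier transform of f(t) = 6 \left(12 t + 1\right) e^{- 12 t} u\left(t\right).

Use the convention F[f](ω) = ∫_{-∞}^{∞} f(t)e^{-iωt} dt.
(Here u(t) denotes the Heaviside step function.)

F(ω) = \frac{6 \left(- i \omega - 24\right)}{\omega^{2} - 24 i \omega - 144}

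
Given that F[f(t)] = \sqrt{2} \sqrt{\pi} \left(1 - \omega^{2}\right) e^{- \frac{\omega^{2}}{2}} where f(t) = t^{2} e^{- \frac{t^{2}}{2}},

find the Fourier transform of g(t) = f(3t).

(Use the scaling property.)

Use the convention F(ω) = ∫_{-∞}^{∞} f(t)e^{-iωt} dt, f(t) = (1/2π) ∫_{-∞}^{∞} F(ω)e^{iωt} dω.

F[g](ω) = \frac{\sqrt{2} \sqrt{\pi} \left(9 - \omega^{2}\right) e^{- \frac{\omega^{2}}{18}}}{27}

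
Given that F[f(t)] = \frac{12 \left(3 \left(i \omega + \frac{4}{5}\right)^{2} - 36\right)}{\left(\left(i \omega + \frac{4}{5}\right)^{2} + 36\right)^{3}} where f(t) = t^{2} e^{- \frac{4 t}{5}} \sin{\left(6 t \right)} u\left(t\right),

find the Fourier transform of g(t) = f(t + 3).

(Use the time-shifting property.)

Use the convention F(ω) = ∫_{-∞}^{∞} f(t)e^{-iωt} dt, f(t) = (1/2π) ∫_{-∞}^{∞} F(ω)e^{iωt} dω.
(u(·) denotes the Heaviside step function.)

F[g](ω) = \frac{22500 \left(\left(5 i \omega + 4\right)^{2} - 300\right) e^{3 i \omega}}{\left(\left(5 i \omega + 4\right)^{2} + 900\right)^{3}}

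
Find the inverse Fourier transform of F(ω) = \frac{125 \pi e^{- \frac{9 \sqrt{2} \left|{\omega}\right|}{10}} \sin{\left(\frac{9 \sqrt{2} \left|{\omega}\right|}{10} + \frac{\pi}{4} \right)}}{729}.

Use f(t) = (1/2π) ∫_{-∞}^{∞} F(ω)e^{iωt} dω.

f(t) = \frac{1}{t^{4} + \frac{6561}{625}}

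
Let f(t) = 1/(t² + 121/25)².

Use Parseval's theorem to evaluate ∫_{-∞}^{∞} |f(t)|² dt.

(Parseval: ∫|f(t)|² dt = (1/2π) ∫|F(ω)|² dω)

∫|f(t)|² dt = \frac{390625 \pi}{311794736}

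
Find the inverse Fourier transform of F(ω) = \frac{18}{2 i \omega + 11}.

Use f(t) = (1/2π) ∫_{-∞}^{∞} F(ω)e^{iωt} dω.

f(t) = 9 e^{- \frac{11 t}{2}} u\left(t\right)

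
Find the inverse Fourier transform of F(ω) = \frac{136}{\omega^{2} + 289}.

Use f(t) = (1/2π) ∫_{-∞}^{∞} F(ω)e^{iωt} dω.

f(t) = 4 e^{- 17 \left|{t}\right|}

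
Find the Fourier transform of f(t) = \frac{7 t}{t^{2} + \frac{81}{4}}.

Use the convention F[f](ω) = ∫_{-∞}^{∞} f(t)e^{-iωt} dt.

F(ω) = - 7 i \pi e^{- \frac{9 \left|{\omega}\right|}{2}} \operatorname{sign}{\left(\omega \right)}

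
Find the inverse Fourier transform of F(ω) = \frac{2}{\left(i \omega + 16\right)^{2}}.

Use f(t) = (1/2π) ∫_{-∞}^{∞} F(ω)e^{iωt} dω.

f(t) = 2 t e^{- 16 t} u\left(t\right)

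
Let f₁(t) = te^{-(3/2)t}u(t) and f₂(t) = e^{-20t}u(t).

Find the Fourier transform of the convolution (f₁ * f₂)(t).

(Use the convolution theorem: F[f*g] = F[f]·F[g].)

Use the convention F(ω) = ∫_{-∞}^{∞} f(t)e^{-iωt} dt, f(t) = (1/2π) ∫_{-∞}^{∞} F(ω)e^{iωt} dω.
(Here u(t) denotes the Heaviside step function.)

F[f₁*f₂](ω) = \frac{4}{\left(i \omega + 20\right) \left(2 i \omega + 3\right)^{2}}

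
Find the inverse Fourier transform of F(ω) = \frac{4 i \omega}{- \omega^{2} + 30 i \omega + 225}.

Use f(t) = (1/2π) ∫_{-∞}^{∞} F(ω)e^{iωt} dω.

f(t) = 4 \left(1 - 15 t\right) e^{- 15 t} u\left(t\right)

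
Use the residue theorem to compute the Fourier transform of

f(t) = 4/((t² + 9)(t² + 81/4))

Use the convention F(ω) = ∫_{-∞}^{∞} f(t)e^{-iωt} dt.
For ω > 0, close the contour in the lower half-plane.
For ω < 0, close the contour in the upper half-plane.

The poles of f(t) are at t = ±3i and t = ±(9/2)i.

Let g(z) = f(z)e^{-iωz}; for large |z| the factor e^{-iωz} decays in the lower half-plane when ω > 0 and in the upper half-plane when ω < 0.

Case ω > 0 (lower half-plane, clockwise contour ⇒ F(ω) = -2πi·ΣRes):
  Res_{z = - 3 i} g(z) = \frac{8 i e^{- 3 \omega}}{135}
  Res_{z = - \frac{9 i}{2}} g(z) = - \frac{16 i e^{- \frac{9 \omega}{2}}}{405}
  F(ω) = -2πi·ΣRes = \frac{16 \pi e^{- 3 \omega}}{135} - \frac{32 \pi e^{- \frac{9 \omega}{2}}}{405}

Case ω < 0 (upper half-plane, counterclockwise contour ⇒ F(ω) = +2πi·ΣRes):
  Res_{z = 3 i} g(z) = - \frac{8 i e^{3 \omega}}{135}
  Res_{z = \frac{9 i}{2}} g(z) = \frac{16 i e^{\frac{9 \omega}{2}}}{405}
  F(ω) = 2πi·ΣRes = \frac{16 \pi \left(- 2 e^{\frac{9 \omega}{2}} + 3 e^{3 \omega}\right)}{405}

Both cases combine into a single formula in |ω|:

F(ω) = \frac{16 \pi e^{- 3 \left|{\omega}\right|}}{135} - \frac{32 \pi e^{- \frac{9 \left|{\omega}\right|}{2}}}{405}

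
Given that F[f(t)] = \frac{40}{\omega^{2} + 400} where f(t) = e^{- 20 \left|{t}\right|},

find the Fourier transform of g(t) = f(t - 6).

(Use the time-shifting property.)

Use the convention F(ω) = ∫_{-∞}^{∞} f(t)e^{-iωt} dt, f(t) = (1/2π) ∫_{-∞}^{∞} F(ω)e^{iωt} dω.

F[g](ω) = \frac{40 e^{- 6 i \omega}}{\omega^{2} + 400}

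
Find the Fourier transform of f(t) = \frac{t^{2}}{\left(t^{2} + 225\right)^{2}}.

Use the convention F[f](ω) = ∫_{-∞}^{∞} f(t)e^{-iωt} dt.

F(ω) = \frac{\pi \left(1 - 15 \left|{\omega}\right|\right) e^{- 15 \left|{\omega}\right|}}{30}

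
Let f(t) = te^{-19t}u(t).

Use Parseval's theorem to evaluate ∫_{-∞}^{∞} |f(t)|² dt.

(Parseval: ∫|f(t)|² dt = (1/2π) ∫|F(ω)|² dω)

∫|f(t)|² dt = \frac{1}{27436}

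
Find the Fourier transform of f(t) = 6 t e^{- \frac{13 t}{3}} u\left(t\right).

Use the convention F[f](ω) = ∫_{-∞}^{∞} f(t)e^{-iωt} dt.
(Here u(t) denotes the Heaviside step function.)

F(ω) = \frac{54}{\left(3 i \omega + 13\right)^{2}}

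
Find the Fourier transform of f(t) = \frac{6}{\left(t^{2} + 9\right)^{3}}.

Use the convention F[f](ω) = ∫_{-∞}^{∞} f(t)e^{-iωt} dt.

F(ω) = \frac{\pi \left(3 \omega^{2} + 3 \left|{\omega}\right| + 1\right) e^{- 3 \left|{\omega}\right|}}{108}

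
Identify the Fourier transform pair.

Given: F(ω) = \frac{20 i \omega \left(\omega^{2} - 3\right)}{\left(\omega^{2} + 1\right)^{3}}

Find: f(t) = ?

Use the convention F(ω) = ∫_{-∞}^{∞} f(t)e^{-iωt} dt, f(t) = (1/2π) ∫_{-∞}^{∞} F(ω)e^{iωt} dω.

f(t) = 5 t e^{- \left|{t}\right|} \left|{t}\right|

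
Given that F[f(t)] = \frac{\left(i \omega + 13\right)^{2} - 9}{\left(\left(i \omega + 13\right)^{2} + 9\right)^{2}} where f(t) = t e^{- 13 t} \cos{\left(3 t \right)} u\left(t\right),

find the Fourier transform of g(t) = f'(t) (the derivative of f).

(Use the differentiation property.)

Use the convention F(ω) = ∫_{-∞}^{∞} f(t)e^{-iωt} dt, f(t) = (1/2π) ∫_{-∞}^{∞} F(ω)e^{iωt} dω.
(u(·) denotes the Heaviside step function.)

F[g](ω) = \frac{i \omega \left(\left(i \omega + 13\right)^{2} - 9\right)}{\left(\left(i \omega + 13\right)^{2} + 9\right)^{2}}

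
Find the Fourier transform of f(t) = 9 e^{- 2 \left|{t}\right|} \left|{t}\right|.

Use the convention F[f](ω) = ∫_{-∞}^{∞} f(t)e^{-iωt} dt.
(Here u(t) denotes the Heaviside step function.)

F(ω) = \frac{18 \left(4 - \omega^{2}\right)}{\left(\omega^{2} + 4\right)^{2}}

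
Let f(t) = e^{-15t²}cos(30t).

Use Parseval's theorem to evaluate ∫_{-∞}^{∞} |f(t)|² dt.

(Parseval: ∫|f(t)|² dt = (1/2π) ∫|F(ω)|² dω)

∫|f(t)|² dt = \frac{\sqrt{30} \sqrt{\pi} \left(1 + e^{30}\right)}{60 e^{30}}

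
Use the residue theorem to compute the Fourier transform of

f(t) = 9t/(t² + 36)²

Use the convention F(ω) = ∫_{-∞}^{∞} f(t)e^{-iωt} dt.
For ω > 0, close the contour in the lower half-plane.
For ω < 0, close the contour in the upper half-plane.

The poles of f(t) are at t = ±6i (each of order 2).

Let g(z) = f(z)e^{-iωz}; for large |z| the factor e^{-iωz} decays in the lower half-plane when ω > 0 and in the upper half-plane when ω < 0.

Case ω > 0 (lower half-plane, clockwise contour ⇒ F(ω) = -2πi·ΣRes):
  Res_{z = - 6 i} g(z) = \frac{3 \omega e^{- 6 \omega}}{8} (pole of order 2)
  F(ω) = -2πi·ΣRes = - \frac{3 i \pi \omega e^{- 6 \omega}}{4}

Case ω < 0 (upper half-plane, counterclockwise contour ⇒ F(ω) = +2πi·ΣRes):
  Res_{z = 6 i} g(z) = - \frac{3 \omega e^{6 \omega}}{8} (pole of order 2)
  F(ω) = 2πi·ΣRes = - \frac{3 i \pi \omega e^{6 \omega}}{4}

Both cases combine into a single formula in |ω|:

F(ω) = - \frac{3 i \pi \omega e^{- 6 \left|{\omega}\right|}}{4}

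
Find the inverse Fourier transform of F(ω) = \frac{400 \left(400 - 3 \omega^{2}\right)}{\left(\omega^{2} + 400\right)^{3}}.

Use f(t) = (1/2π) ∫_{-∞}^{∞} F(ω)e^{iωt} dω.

f(t) = 5 t^{2} e^{- 20 \left|{t}\right|}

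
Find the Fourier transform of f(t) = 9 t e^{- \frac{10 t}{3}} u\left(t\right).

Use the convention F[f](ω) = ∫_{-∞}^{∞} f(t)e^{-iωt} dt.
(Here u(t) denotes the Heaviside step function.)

F(ω) = \frac{81}{\left(3 i \omega + 10\right)^{2}}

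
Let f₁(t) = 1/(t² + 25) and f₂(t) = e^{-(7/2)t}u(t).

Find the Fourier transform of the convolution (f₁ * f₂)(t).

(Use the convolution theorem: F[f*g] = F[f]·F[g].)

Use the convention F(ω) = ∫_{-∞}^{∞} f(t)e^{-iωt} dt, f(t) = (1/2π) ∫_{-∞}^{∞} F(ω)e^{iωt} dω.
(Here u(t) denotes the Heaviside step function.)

F[f₁*f₂](ω) = \frac{2 \pi e^{- 5 \left|{\omega}\right|}}{5 \left(2 i \omega + 7\right)}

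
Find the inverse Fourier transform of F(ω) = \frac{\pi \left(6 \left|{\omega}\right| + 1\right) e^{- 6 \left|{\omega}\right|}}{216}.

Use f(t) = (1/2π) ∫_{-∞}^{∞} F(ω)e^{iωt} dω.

f(t) = \frac{2}{\left(t^{2} + 36\right)^{2}}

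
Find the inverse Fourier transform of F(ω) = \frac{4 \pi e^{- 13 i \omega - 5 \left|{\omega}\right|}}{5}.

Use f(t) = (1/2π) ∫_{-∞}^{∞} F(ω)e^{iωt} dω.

f(t) = \frac{4}{\left(t - 13\right)^{2} + 25}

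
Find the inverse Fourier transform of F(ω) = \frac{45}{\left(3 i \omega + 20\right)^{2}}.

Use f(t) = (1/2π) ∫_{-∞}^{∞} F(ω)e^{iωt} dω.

f(t) = 5 t e^{- \frac{20 t}{3}} u\left(t\right)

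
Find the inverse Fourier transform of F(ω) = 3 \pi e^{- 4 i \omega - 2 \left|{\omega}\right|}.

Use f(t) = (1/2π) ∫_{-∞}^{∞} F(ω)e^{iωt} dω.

f(t) = \frac{6}{\left(t - 4\right)^{2} + 4}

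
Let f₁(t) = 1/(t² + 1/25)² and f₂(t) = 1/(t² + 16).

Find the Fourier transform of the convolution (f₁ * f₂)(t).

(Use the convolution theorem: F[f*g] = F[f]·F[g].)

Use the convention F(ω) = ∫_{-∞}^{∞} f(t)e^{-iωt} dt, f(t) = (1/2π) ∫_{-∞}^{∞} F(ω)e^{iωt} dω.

F[f₁*f₂](ω) = \frac{25 \pi^{2} \left(\left|{\omega}\right| + 5\right) e^{- \frac{21 \left|{\omega}\right|}{5}}}{8}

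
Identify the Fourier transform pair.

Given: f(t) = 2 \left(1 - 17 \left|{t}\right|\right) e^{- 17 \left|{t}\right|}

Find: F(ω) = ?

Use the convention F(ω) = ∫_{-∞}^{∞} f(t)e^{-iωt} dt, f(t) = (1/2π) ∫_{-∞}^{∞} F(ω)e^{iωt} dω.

F(ω) = \frac{136 \omega^{2}}{\left(\omega^{2} + 289\right)^{2}}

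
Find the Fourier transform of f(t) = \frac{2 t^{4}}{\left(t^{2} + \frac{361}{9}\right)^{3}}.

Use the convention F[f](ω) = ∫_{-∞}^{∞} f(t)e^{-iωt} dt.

F(ω) = \frac{\pi \left(361 \omega^{2} - 285 \left|{\omega}\right| + 27\right) e^{- \frac{19 \left|{\omega}\right|}{3}}}{228}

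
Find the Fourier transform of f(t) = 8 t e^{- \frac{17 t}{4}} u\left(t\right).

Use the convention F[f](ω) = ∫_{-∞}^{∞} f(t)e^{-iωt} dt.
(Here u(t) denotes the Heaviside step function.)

F(ω) = \frac{128}{\left(4 i \omega + 17\right)^{2}}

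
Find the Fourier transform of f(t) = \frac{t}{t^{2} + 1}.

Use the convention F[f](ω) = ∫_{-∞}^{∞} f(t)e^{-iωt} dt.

F(ω) = - i \pi e^{- \left|{\omega}\right|} \operatorname{sign}{\left(\omega \right)}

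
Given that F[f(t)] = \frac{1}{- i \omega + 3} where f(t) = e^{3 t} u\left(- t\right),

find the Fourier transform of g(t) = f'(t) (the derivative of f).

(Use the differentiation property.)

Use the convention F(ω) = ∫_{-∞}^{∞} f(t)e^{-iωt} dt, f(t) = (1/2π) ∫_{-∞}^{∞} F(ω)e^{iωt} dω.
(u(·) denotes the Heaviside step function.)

F[g](ω) = - \frac{\omega}{\omega + 3 i}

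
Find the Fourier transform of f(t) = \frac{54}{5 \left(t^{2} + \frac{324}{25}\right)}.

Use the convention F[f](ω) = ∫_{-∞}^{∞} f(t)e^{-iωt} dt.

F(ω) = 3 \pi e^{- \frac{18 \left|{\omega}\right|}{5}}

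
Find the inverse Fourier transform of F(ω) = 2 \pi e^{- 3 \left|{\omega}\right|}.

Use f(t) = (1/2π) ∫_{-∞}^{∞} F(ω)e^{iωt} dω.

f(t) = \frac{6}{t^{2} + 9}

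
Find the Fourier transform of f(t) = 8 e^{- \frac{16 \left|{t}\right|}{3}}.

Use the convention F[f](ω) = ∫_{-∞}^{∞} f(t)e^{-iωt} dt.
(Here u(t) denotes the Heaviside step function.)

F(ω) = \frac{768}{9 \omega^{2} + 256}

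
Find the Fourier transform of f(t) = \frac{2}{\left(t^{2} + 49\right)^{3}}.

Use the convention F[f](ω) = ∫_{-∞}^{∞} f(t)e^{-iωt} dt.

F(ω) = \frac{\pi \left(49 \omega^{2} + 21 \left|{\omega}\right| + 3\right) e^{- 7 \left|{\omega}\right|}}{67228}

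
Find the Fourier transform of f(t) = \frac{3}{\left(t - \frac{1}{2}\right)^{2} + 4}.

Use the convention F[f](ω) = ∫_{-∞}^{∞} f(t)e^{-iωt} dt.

F(ω) = \frac{3 \pi e^{- \frac{i \omega}{2} - 2 \left|{\omega}\right|}}{2}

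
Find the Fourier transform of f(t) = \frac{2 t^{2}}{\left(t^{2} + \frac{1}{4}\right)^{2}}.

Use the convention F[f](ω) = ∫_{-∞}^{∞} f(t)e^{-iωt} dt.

F(ω) = \pi \left(2 - \left|{\omega}\right|\right) e^{- \frac{\left|{\omega}\right|}{2}}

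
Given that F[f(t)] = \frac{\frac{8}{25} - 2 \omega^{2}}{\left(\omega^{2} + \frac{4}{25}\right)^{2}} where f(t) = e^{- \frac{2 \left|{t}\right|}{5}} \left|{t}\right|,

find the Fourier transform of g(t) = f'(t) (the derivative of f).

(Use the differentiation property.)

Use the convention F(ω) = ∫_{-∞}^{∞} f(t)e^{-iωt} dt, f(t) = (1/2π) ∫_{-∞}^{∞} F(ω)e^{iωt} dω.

F[g](ω) = - \frac{50 i \omega \left(25 \omega^{2} - 4\right)}{\left(25 \omega^{2} + 4\right)^{2}}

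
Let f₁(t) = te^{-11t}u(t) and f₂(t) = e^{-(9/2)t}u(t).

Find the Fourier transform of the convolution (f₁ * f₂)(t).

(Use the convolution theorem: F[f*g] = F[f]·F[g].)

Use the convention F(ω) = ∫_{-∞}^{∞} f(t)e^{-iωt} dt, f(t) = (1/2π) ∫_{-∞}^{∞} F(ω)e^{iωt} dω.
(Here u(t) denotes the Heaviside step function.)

F[f₁*f₂](ω) = \frac{2}{\left(i \omega + 11\right)^{2} \left(2 i \omega + 9\right)}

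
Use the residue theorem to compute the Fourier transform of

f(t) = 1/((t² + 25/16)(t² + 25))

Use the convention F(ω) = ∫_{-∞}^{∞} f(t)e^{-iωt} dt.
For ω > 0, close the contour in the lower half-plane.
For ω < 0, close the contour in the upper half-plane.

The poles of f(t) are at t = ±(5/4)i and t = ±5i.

Let g(z) = f(z)e^{-iωz}; for large |z| the factor e^{-iωz} decays in the lower half-plane when ω > 0 and in the upper half-plane when ω < 0.

Case ω > 0 (lower half-plane, clockwise contour ⇒ F(ω) = -2πi·ΣRes):
  Res_{z = - \frac{5 i}{4}} g(z) = \frac{32 i e^{- \frac{5 \omega}{4}}}{1875}
  Res_{z = - 5 i} g(z) = - \frac{8 i e^{- 5 \omega}}{1875}
  F(ω) = -2πi·ΣRes = - \frac{16 \pi e^{- 5 \omega}}{1875} + \frac{64 \pi e^{- \frac{5 \omega}{4}}}{1875}

Case ω < 0 (upper half-plane, counterclockwise contour ⇒ F(ω) = +2πi·ΣRes):
  Res_{z = \frac{5 i}{4}} g(z) = - \frac{32 i e^{\frac{5 \omega}{4}}}{1875}
  Res_{z = 5 i} g(z) = \frac{8 i e^{5 \omega}}{1875}
  F(ω) = 2πi·ΣRes = \frac{16 \pi \left(4 e^{\frac{5 \omega}{4}} - e^{5 \omega}\right)}{1875}

Both cases combine into a single formula in |ω|:

F(ω) = - \frac{16 \pi e^{- 5 \left|{\omega}\right|}}{1875} + \frac{64 \pi e^{- \frac{5 \left|{\omega}\right|}{4}}}{1875}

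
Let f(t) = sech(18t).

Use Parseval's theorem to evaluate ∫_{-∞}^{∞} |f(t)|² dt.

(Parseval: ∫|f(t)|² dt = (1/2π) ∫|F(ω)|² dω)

∫|f(t)|² dt = \frac{1}{9}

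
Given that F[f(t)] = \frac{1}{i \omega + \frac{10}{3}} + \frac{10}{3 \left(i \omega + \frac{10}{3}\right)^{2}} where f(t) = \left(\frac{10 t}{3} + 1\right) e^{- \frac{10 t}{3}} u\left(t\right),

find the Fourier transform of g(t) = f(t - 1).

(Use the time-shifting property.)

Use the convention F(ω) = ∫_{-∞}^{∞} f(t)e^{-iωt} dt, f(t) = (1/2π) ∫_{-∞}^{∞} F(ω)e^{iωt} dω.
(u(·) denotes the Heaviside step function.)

F[g](ω) = \frac{3 \left(- 3 i \omega - 20\right) e^{- i \omega}}{9 \omega^{2} - 60 i \omega - 100}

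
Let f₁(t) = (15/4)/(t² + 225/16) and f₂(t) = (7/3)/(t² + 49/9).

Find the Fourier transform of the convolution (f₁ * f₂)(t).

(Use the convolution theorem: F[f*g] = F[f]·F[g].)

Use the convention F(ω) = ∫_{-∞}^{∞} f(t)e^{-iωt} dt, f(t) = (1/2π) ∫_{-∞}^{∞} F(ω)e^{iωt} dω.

F[f₁*f₂](ω) = \pi^{2} e^{- \frac{73 \left|{\omega}\right|}{12}}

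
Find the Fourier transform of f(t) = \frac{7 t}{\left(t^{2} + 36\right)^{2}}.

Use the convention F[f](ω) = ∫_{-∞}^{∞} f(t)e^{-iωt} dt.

F(ω) = - \frac{7 i \pi \omega e^{- 6 \left|{\omega}\right|}}{12}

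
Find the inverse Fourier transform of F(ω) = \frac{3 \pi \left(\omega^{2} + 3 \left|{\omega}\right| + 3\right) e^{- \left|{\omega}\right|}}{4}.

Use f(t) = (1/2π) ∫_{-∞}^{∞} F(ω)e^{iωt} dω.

f(t) = \frac{6}{\left(t^{2} + 1\right)^{3}}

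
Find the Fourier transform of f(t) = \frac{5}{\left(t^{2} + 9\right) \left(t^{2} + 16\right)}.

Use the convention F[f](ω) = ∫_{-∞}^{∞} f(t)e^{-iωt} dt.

F(ω) = \frac{5 \pi \left(4 e^{\left|{\omega}\right|} - 3\right) e^{- 4 \left|{\omega}\right|}}{84}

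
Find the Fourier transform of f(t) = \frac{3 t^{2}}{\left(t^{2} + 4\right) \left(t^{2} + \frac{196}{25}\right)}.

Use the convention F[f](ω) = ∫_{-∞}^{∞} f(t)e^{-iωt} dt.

F(ω) = - \frac{25 \pi e^{- 2 \left|{\omega}\right|}}{16} + \frac{35 \pi e^{- \frac{14 \left|{\omega}\right|}{5}}}{16}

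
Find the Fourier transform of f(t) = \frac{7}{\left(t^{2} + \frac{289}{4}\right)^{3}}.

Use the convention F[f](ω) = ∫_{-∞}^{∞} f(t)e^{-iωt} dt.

F(ω) = \frac{7 \pi \left(289 \omega^{2} + 102 \left|{\omega}\right| + 12\right) e^{- \frac{17 \left|{\omega}\right|}{2}}}{1419857}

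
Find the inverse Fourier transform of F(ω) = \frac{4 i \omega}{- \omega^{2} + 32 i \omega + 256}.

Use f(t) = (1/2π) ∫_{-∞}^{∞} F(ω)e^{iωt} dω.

f(t) = 4 \left(1 - 16 t\right) e^{- 16 t} u\left(t\right)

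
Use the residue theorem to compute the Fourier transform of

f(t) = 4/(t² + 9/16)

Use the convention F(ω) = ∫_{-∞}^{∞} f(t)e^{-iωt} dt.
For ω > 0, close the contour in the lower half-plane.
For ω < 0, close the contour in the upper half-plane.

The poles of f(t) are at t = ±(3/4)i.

Let g(z) = f(z)e^{-iωz}; for large |z| the factor e^{-iωz} decays in the lower half-plane when ω > 0 and in the upper half-plane when ω < 0.

Case ω > 0 (lower half-plane, clockwise contour ⇒ F(ω) = -2πi·ΣRes):
  Res_{z = - \frac{3 i}{4}} g(z) = \frac{8 i e^{- \frac{3 \omega}{4}}}{3}
  F(ω) = -2πi·ΣRes = \frac{16 \pi e^{- \frac{3 \omega}{4}}}{3}

Case ω < 0 (upper half-plane, counterclockwise contour ⇒ F(ω) = +2πi·ΣRes):
  Res_{z = \frac{3 i}{4}} g(z) = - \frac{8 i e^{\frac{3 \omega}{4}}}{3}
  F(ω) = 2πi·ΣRes = \frac{16 \pi e^{\frac{3 \omega}{4}}}{3}

Both cases combine into a single formula in |ω|:

F(ω) = \frac{16 \pi e^{- \frac{3 \left|{\omega}\right|}{4}}}{3}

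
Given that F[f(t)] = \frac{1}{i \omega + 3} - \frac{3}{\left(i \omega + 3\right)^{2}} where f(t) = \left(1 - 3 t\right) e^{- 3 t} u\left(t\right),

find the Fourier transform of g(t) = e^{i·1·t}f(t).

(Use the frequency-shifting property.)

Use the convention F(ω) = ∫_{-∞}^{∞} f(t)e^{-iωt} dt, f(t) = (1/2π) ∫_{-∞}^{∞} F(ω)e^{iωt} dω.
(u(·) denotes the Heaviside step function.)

F[g](ω) = \frac{- i \omega + i}{\omega^{2} + \omega \left(-2 - 6 i\right) - 8 + 6 i}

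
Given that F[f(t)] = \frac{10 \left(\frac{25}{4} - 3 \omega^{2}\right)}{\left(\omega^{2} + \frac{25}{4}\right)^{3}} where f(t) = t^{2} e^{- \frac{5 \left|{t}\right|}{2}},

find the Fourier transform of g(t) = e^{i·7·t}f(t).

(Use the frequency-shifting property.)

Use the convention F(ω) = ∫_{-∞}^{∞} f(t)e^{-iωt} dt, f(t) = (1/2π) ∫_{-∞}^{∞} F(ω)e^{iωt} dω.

F[g](ω) = \frac{160 \left(25 - 12 \left(\omega - 7\right)^{2}\right)}{\left(4 \left(\omega - 7\right)^{2} + 25\right)^{3}}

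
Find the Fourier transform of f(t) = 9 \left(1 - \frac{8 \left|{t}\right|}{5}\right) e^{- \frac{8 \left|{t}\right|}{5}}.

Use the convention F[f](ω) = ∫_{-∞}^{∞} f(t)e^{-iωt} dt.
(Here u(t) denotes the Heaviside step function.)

F(ω) = \frac{36000 \omega^{2}}{\left(25 \omega^{2} + 64\right)^{2}}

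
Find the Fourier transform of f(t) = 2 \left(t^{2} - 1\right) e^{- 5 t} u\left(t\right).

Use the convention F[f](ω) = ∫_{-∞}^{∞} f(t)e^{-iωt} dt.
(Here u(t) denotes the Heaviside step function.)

F(ω) = \frac{2 \left(2 i \omega - \left(i \omega + 5\right)^{3} + 10\right)}{\left(i \omega + 5\right)^{4}}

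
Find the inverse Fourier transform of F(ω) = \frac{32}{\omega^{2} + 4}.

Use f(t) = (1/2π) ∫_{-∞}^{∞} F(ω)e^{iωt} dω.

f(t) = 8 e^{- 2 \left|{t}\right|}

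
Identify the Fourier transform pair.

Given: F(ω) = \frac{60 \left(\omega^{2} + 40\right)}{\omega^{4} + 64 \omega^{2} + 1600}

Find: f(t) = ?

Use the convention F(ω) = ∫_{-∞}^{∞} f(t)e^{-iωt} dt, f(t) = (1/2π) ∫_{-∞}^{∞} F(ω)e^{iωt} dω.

f(t) = 5 e^{- 6 \left|{t}\right|} \cos{\left(2 \left|{t}\right| \right)}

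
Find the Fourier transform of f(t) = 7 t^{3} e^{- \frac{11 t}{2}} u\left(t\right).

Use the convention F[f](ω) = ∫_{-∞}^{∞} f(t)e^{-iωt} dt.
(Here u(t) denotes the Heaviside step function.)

F(ω) = \frac{672}{\left(2 i \omega + 11\right)^{4}}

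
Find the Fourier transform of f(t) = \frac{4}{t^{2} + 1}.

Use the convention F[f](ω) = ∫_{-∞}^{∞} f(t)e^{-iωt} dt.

F(ω) = 4 \pi e^{- \left|{\omega}\right|}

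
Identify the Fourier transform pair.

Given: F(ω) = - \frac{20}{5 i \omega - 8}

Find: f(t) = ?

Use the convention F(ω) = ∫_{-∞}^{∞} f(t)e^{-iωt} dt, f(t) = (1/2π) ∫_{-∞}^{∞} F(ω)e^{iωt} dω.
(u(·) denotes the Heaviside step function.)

f(t) = 4 e^{\frac{8 t}{5}} u\left(- t\right)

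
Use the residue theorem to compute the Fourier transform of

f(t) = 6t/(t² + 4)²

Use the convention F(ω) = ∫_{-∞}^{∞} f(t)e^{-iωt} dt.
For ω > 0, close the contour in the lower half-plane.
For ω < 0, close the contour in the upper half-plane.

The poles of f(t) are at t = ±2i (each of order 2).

Let g(z) = f(z)e^{-iωz}; for large |z| the factor e^{-iωz} decays in the lower half-plane when ω > 0 and in the upper half-plane when ω < 0.

Case ω > 0 (lower half-plane, clockwise contour ⇒ F(ω) = -2πi·ΣRes):
  Res_{z = - 2 i} g(z) = \frac{3 \omega e^{- 2 \omega}}{4} (pole of order 2)
  F(ω) = -2πi·ΣRes = - \frac{3 i \pi \omega e^{- 2 \omega}}{2}

Case ω < 0 (upper half-plane, counterclockwise contour ⇒ F(ω) = +2πi·ΣRes):
  Res_{z = 2 i} g(z) = - \frac{3 \omega e^{2 \omega}}{4} (pole of order 2)
  F(ω) = 2πi·ΣRes = - \frac{3 i \pi \omega e^{2 \omega}}{2}

Both cases combine into a single formula in |ω|:

F(ω) = - \frac{3 i \pi \omega e^{- 2 \left|{\omega}\right|}}{2}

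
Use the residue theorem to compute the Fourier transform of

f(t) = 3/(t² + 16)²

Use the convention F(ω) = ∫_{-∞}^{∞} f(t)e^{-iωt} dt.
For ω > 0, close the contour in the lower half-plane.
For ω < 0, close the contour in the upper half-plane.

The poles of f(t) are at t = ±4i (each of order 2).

Let g(z) = f(z)e^{-iωz}; for large |z| the factor e^{-iωz} decays in the lower half-plane when ω > 0 and in the upper half-plane when ω < 0.

Case ω > 0 (lower half-plane, clockwise contour ⇒ F(ω) = -2πi·ΣRes):
  Res_{z = - 4 i} g(z) = \frac{3 i \left(4 \omega + 1\right) e^{- 4 \omega}}{256} (pole of order 2)
  F(ω) = -2πi·ΣRes = \frac{3 \pi \left(4 \omega + 1\right) e^{- 4 \omega}}{128}

Case ω < 0 (upper half-plane, counterclockwise contour ⇒ F(ω) = +2πi·ΣRes):
  Res_{z = 4 i} g(z) = \frac{3 i \left(4 \omega - 1\right) e^{4 \omega}}{256} (pole of order 2)
  F(ω) = 2πi·ΣRes = \frac{3 \pi \left(1 - 4 \omega\right) e^{4 \omega}}{128}

Both cases combine into a single formula in |ω|:

F(ω) = \frac{3 \pi \left(4 \left|{\omega}\right| + 1\right) e^{- 4 \left|{\omega}\right|}}{128}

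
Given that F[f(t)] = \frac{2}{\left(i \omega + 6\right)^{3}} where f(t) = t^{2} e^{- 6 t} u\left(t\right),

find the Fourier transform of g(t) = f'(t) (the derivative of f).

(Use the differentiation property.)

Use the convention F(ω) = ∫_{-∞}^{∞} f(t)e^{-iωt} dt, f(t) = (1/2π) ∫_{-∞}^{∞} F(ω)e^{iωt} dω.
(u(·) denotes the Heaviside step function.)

F[g](ω) = \frac{2 i \omega}{\left(i \omega + 6\right)^{3}}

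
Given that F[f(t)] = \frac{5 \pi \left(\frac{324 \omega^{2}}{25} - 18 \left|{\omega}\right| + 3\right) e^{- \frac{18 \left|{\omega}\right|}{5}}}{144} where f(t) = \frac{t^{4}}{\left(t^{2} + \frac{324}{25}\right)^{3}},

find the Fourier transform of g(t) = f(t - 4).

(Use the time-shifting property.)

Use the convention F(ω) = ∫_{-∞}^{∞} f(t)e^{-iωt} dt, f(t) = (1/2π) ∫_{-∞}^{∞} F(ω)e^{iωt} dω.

F[g](ω) = \frac{\pi \left(108 \omega^{2} - 150 \left|{\omega}\right| + 25\right) e^{- 4 i \omega - \frac{18 \left|{\omega}\right|}{5}}}{240}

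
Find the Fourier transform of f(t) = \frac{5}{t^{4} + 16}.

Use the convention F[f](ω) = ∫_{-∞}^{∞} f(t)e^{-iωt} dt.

F(ω) = \frac{5 \pi e^{- \sqrt{2} \left|{\omega}\right|} \sin{\left(\sqrt{2} \left|{\omega}\right| + \frac{\pi}{4} \right)}}{8}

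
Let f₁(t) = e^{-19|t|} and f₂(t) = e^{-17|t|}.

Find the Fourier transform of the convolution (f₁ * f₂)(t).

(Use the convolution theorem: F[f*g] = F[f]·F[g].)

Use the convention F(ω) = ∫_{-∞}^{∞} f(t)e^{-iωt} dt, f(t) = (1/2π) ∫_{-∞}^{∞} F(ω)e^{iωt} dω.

F[f₁*f₂](ω) = \frac{1292}{\left(\omega^{2} + 289\right) \left(\omega^{2} + 361\right)}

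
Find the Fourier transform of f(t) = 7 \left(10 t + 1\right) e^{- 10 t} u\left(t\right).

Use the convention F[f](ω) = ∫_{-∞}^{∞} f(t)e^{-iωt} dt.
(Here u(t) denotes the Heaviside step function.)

F(ω) = \frac{7 \left(- i \omega - 20\right)}{\omega^{2} - 20 i \omega - 100}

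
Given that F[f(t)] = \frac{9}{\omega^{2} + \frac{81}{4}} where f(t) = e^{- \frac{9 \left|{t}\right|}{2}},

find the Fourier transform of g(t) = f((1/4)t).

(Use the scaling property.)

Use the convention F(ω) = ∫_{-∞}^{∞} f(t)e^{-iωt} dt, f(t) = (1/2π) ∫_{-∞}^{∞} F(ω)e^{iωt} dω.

F[g](ω) = \frac{144}{64 \omega^{2} + 81}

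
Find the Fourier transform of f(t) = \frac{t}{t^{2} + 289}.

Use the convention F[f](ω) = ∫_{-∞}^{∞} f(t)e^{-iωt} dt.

F(ω) = - i \pi e^{- 17 \left|{\omega}\right|} \operatorname{sign}{\left(\omega \right)}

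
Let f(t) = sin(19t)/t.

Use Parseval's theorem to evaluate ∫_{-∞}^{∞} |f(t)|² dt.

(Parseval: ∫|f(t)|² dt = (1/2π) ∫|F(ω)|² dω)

∫|f(t)|² dt = 19 \pi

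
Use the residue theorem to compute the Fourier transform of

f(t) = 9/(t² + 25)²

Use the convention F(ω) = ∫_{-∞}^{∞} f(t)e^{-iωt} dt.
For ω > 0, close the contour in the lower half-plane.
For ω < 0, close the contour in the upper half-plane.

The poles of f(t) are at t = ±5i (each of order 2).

Let g(z) = f(z)e^{-iωz}; for large |z| the factor e^{-iωz} decays in the lower half-plane when ω > 0 and in the upper half-plane when ω < 0.

Case ω > 0 (lower half-plane, clockwise contour ⇒ F(ω) = -2πi·ΣRes):
  Res_{z = - 5 i} g(z) = \frac{9 i \left(5 \omega + 1\right) e^{- 5 \omega}}{500} (pole of order 2)
  F(ω) = -2πi·ΣRes = \frac{9 \pi \left(5 \omega + 1\right) e^{- 5 \omega}}{250}

Case ω < 0 (upper half-plane, counterclockwise contour ⇒ F(ω) = +2πi·ΣRes):
  Res_{z = 5 i} g(z) = \frac{9 i \left(5 \omega - 1\right) e^{5 \omega}}{500} (pole of order 2)
  F(ω) = 2πi·ΣRes = \frac{9 \pi \left(1 - 5 \omega\right) e^{5 \omega}}{250}

Both cases combine into a single formula in |ω|:

F(ω) = \frac{9 \pi \left(5 \left|{\omega}\right| + 1\right) e^{- 5 \left|{\omega}\right|}}{250}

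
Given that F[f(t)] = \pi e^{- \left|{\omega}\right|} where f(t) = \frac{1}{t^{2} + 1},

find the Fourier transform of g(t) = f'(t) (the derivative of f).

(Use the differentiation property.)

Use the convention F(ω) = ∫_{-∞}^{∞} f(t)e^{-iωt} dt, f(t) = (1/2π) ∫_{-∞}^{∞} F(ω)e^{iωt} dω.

F[g](ω) = i \pi \omega e^{- \left|{\omega}\right|}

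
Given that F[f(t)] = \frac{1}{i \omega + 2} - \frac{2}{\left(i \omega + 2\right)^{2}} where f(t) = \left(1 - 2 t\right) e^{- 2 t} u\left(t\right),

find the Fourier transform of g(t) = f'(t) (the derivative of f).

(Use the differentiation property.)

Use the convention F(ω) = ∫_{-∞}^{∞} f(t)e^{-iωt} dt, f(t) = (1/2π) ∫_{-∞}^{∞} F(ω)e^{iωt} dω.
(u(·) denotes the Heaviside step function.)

F[g](ω) = \frac{\omega^{2}}{\omega^{2} - 4 i \omega - 4}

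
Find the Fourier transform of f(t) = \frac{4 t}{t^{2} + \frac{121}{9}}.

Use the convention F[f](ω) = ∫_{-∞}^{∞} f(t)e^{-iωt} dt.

F(ω) = - 4 i \pi e^{- \frac{11 \left|{\omega}\right|}{3}} \operatorname{sign}{\left(\omega \right)}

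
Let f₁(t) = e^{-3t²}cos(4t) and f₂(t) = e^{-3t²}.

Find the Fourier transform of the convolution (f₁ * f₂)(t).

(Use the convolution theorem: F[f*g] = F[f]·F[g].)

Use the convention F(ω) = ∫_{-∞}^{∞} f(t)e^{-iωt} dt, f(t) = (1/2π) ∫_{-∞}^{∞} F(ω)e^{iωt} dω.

F[f₁*f₂](ω) = \frac{\pi \left(e^{\frac{4 \omega}{3}} + 1\right) e^{- \frac{\omega^{2}}{6} - \frac{2 \omega}{3} - \frac{4}{3}}}{6}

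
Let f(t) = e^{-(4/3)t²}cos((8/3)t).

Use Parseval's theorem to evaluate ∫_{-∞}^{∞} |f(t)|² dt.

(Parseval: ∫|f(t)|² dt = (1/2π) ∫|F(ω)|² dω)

∫|f(t)|² dt = \frac{\sqrt{6} \sqrt{\pi} \left(1 + e^{\frac{8}{3}}\right)}{8 e^{\frac{8}{3}}}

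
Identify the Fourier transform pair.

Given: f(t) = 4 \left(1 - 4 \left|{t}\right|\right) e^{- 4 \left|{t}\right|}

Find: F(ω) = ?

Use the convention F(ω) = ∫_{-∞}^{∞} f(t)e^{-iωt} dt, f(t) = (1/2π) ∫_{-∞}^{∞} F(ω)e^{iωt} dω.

F(ω) = \frac{64 \omega^{2}}{\left(\omega^{2} + 16\right)^{2}}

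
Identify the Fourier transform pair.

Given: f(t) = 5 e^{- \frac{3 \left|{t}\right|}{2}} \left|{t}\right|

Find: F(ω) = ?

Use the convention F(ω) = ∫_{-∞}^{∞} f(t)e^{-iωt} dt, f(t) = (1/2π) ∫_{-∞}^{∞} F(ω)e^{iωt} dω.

F(ω) = \frac{40 \left(9 - 4 \omega^{2}\right)}{\left(4 \omega^{2} + 9\right)^{2}}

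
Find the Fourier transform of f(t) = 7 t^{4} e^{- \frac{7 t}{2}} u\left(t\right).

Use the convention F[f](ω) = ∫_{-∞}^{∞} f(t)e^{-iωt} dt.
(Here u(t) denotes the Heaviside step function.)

F(ω) = \frac{5376}{\left(2 i \omega + 7\right)^{5}}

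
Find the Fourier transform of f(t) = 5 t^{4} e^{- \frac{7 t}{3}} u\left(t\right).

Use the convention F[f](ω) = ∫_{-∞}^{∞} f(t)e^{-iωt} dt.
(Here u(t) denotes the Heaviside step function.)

F(ω) = \frac{29160}{\left(3 i \omega + 7\right)^{5}}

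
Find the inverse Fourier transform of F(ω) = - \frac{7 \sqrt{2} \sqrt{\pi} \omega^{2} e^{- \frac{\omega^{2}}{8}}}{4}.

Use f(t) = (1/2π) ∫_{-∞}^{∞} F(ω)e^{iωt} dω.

f(t) = 7 \left(8 t^{2} - 2\right) e^{- 2 t^{2}}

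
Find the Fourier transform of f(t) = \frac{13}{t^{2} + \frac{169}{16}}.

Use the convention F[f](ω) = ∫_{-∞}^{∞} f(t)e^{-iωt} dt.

F(ω) = 4 \pi e^{- \frac{13 \left|{\omega}\right|}{4}}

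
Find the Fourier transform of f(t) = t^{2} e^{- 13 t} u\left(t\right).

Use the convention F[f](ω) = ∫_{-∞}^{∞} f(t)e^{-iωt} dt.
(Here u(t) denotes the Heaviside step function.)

F(ω) = \frac{2}{\left(i \omega + 13\right)^{3}}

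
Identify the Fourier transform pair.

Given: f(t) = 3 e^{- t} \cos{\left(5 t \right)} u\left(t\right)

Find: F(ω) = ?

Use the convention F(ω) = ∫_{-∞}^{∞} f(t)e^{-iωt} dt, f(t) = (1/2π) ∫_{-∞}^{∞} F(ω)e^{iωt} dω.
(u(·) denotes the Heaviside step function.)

F(ω) = \frac{3 \left(i \omega + 1\right)}{\left(i \omega + 1\right)^{2} + 25}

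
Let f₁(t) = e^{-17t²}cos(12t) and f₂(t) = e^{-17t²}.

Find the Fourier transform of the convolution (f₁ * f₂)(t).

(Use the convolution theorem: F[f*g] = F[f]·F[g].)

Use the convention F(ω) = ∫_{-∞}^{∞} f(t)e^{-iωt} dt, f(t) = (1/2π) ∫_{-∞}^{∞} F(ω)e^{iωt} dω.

F[f₁*f₂](ω) = \frac{\pi \left(e^{\frac{12 \omega}{17}} + 1\right) e^{- \frac{\omega^{2}}{34} - \frac{6 \omega}{17} - \frac{36}{17}}}{34}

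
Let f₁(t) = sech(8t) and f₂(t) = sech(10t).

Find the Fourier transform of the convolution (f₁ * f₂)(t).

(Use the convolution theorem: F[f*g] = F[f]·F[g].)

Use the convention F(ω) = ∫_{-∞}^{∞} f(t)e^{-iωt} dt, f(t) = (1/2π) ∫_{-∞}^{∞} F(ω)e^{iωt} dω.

F[f₁*f₂](ω) = \frac{\pi^{2}}{80 \cosh{\left(\frac{\pi \omega}{20} \right)} \cosh{\left(\frac{\pi \omega}{16} \right)}}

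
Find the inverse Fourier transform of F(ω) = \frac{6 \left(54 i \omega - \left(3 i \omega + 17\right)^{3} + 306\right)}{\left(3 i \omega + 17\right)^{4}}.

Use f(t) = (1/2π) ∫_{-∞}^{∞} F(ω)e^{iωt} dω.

f(t) = 2 \left(t^{2} - 1\right) e^{- \frac{17 t}{3}} u\left(t\right)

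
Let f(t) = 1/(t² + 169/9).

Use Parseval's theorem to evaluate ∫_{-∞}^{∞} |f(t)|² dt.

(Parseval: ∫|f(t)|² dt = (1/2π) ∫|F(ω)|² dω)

∫|f(t)|² dt = \frac{27 \pi}{4394}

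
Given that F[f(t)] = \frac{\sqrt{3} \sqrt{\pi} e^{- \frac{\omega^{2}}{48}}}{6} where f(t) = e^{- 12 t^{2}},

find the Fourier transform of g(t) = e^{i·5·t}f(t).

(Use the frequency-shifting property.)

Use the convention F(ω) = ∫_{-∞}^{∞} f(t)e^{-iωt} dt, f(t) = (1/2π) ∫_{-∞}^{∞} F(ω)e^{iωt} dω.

F[g](ω) = \frac{\sqrt{3} \sqrt{\pi} e^{- \frac{\left(\omega - 5\right)^{2}}{48}}}{6}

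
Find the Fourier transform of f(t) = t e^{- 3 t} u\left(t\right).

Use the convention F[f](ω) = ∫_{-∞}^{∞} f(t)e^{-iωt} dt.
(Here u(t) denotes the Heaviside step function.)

F(ω) = \frac{1}{\left(i \omega + 3\right)^{2}}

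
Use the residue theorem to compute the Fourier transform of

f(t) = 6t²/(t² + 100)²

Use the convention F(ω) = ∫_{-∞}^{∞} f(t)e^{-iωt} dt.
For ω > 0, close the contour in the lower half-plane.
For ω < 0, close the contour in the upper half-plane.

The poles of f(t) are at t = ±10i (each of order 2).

Let g(z) = f(z)e^{-iωz}; for large |z| the factor e^{-iωz} decays in the lower half-plane when ω > 0 and in the upper half-plane when ω < 0.

Case ω > 0 (lower half-plane, clockwise contour ⇒ F(ω) = -2πi·ΣRes):
  Res_{z = - 10 i} g(z) = \frac{3 i \left(1 - 10 \omega\right) e^{- 10 \omega}}{20} (pole of order 2)
  F(ω) = -2πi·ΣRes = \frac{3 \pi \left(1 - 10 \omega\right) e^{- 10 \omega}}{10}

Case ω < 0 (upper half-plane, counterclockwise contour ⇒ F(ω) = +2πi·ΣRes):
  Res_{z = 10 i} g(z) = \frac{3 i \left(- 10 \omega - 1\right) e^{10 \omega}}{20} (pole of order 2)
  F(ω) = 2πi·ΣRes = \frac{3 \pi \left(10 \omega + 1\right) e^{10 \omega}}{10}

Both cases combine into a single formula in |ω|:

F(ω) = \frac{3 \pi \left(1 - 10 \left|{\omega}\right|\right) e^{- 10 \left|{\omega}\right|}}{10}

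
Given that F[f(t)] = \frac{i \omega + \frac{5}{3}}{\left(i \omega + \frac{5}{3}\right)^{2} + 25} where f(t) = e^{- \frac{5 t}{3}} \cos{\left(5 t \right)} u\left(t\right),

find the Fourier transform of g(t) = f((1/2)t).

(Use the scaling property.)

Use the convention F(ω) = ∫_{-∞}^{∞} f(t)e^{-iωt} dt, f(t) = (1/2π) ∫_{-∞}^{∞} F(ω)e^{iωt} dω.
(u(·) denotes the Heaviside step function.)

F[g](ω) = \frac{6 \left(6 i \omega + 5\right)}{\left(6 i \omega + 5\right)^{2} + 225}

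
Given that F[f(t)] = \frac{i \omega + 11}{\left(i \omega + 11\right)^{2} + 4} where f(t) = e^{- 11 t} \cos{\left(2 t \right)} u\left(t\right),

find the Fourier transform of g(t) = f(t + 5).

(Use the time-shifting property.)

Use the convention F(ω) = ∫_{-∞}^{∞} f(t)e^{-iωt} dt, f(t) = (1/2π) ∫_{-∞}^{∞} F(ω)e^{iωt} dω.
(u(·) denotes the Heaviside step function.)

F[g](ω) = \frac{\left(i \omega + 11\right) e^{5 i \omega}}{\left(i \omega + 11\right)^{2} + 4}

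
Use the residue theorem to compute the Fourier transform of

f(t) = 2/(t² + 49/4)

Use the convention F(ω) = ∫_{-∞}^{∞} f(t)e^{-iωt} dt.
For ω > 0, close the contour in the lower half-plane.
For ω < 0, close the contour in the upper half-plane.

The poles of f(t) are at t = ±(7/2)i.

Let g(z) = f(z)e^{-iωz}; for large |z| the factor e^{-iωz} decays in the lower half-plane when ω > 0 and in the upper half-plane when ω < 0.

Case ω > 0 (lower half-plane, clockwise contour ⇒ F(ω) = -2πi·ΣRes):
  Res_{z = - \frac{7 i}{2}} g(z) = \frac{2 i e^{- \frac{7 \omega}{2}}}{7}
  F(ω) = -2πi·ΣRes = \frac{4 \pi e^{- \frac{7 \omega}{2}}}{7}

Case ω < 0 (upper half-plane, counterclockwise contour ⇒ F(ω) = +2πi·ΣRes):
  Res_{z = \frac{7 i}{2}} g(z) = - \frac{2 i e^{\frac{7 \omega}{2}}}{7}
  F(ω) = 2πi·ΣRes = \frac{4 \pi e^{\frac{7 \omega}{2}}}{7}

Both cases combine into a single formula in |ω|:

F(ω) = \frac{4 \pi e^{- \frac{7 \left|{\omega}\right|}{2}}}{7}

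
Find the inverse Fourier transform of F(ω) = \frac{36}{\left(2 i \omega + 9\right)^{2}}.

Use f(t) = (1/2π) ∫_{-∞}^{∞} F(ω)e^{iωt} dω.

f(t) = 9 t e^{- \frac{9 t}{2}} u\left(t\right)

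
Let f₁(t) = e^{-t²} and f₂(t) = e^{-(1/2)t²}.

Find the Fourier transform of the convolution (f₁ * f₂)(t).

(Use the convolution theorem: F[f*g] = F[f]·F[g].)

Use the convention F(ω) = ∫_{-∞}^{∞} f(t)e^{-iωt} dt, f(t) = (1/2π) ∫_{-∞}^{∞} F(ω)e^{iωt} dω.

F[f₁*f₂](ω) = \sqrt{2} \pi e^{- \frac{3 \omega^{2}}{4}}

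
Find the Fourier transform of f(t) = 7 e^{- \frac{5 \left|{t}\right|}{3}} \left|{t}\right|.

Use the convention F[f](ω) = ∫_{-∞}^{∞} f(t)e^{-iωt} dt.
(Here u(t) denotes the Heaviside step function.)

F(ω) = \frac{126 \left(25 - 9 \omega^{2}\right)}{\left(9 \omega^{2} + 25\right)^{2}}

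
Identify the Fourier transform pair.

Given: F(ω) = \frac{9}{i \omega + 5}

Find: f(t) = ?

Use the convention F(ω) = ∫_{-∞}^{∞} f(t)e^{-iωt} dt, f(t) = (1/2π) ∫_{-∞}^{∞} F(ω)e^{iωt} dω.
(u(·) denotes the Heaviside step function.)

f(t) = 9 e^{- 5 t} u\left(t\right)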